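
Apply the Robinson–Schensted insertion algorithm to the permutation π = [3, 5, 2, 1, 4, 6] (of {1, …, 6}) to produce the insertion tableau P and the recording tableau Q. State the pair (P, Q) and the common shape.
P = [1, 4, 6] / [2, 5] / [3];  Q = [1, 2, 6] / [3, 5] / [4];  common shape = (3, 2, 1)

Row-insert the values π_1, π_2, … into P one at a time, bumping the leftmost entry strictly greater than the inserted value down to the next row. The recording tableau Q records, in position (i, j), the step at which that cell was added to P.
  Insert 3 (step 1): P = [3];  Q = [1]
  Insert 5 (step 2): P = [3, 5];  Q = [1, 2]
  Insert 2 (step 3): P = [2, 5] / [3];  Q = [1, 2] / [3]
  Insert 1 (step 4): P = [1, 5] / [2] / [3];  Q = [1, 2] / [3] / [4]
  Insert 4 (step 5): P = [1, 4] / [2, 5] / [3];  Q = [1, 2] / [3, 5] / [4]
  Insert 6 (step 6): P = [1, 4, 6] / [2, 5] / [3];  Q = [1, 2, 6] / [3, 5] / [4]
Final shape: (3, 2, 1).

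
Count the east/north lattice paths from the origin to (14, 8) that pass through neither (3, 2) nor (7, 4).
Number of paths = 136610

Inclusion–exclusion. Total paths: C(22, 14) = 319770. Through P₁: C(5, 3)·C(17, 11) = 123760. Through P₂: C(11, 7)·C(11, 7) = 108900. Since P₁ is strictly southwest of P₂, a monotone path through both must visit P₁ then P₂; paths through both = C(5, 3)·C(6, 4)·C(11, 7) = 49500. Avoid both = 319770 − 123760 − 108900 + 49500 = 136610.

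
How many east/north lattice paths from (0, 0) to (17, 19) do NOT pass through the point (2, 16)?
Number of paths = 8597371752

Total paths from (0, 0) to (17, 19): C(36, 17) = 8597496600. Paths through (2, 16): (paths (0, 0) → (2, 16)) × (paths (2, 16) → (17, 19)) = C(18, 2) · C(18, 15) = 153 · 816 = 124848. Avoidance count = 8597496600 − 124848 = 8597371752.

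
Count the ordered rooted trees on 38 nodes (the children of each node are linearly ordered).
C_37 = 45950804324621742364

These ordered rooted trees are counted by the Catalan number C_n = (1/(n + 1)) · C(2n, n). For n = 37: C_37 = (1/38) · C(74, 37) = 1746130564335626209832/38 = 45950804324621742364.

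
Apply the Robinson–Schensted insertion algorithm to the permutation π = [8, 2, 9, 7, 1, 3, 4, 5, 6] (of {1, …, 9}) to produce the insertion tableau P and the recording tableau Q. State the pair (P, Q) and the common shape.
P = [1, 3, 4, 5, 6] / [2, 7] / [8, 9];  Q = [1, 3, 7, 8, 9] / [2, 4] / [5, 6];  common shape = (5, 2, 2)

Row-insert the values π_1, π_2, … into P one at a time, bumping the leftmost entry strictly greater than the inserted value down to the next row. The recording tableau Q records, in position (i, j), the step at which that cell was added to P.
  Insert 8 (step 1): P = [8];  Q = [1]
  Insert 2 (step 2): P = [2] / [8];  Q = [1] / [2]
  Insert 9 (step 3): P = [2, 9] / [8];  Q = [1, 3] / [2]
  Insert 7 (step 4): P = [2, 7] / [8, 9];  Q = [1, 3] / [2, 4]
  Insert 1 (step 5): P = [1, 7] / [2, 9] / [8];  Q = [1, 3] / [2, 4] / [5]
  Insert 3 (step 6): P = [1, 3] / [2, 7] / [8, 9];  Q = [1, 3] / [2, 4] / [5, 6]
  Insert 4 (step 7): P = [1, 3, 4] / [2, 7] / [8, 9];  Q = [1, 3, 7] / [2, 4] / [5, 6]
  Insert 5 (step 8): P = [1, 3, 4, 5] / [2, 7] / [8, 9];  Q = [1, 3, 7, 8] / [2, 4] / [5, 6]
  Insert 6 (step 9): P = [1, 3, 4, 5, 6] / [2, 7] / [8, 9];  Q = [1, 3, 7, 8, 9] / [2, 4] / [5, 6]
Final shape: (5, 2, 2).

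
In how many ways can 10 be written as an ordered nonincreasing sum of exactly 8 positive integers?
p(10, 8 parts) = 2

Partitions of n into exactly k parts ↔ partitions of n − k into at most k parts (subtract 1 from each part). For n = 10, k = 8, the partitions are: 3+1+1+1+1+1+1+1, 2+2+1+1+1+1+1+1. Count = 2.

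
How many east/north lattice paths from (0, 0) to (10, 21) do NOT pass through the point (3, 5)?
Number of paths = 30623373

Total paths from (0, 0) to (10, 21): C(31, 10) = 44352165. Paths through (3, 5): (paths (0, 0) → (3, 5)) × (paths (3, 5) → (10, 21)) = C(8, 3) · C(23, 7) = 56 · 245157 = 13728792. Avoidance count = 44352165 − 13728792 = 30623373.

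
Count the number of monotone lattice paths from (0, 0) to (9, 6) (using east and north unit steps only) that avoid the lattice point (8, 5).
Number of paths = 2431

Total paths from (0, 0) to (9, 6): C(15, 9) = 5005. Paths through (8, 5): (paths (0, 0) → (8, 5)) × (paths (8, 5) → (9, 6)) = C(13, 8) · C(2, 1) = 1287 · 2 = 2574. Avoidance count = 5005 − 2574 = 2431.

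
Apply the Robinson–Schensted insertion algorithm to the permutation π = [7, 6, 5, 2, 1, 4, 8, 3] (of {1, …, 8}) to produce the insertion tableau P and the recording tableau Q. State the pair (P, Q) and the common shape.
P = [1, 3, 8] / [2, 4] / [5] / [6] / [7];  Q = [1, 6, 7] / [2, 8] / [3] / [4] / [5];  common shape = (3, 2, 1, 1, 1)

Row-insert the values π_1, π_2, … into P one at a time, bumping the leftmost entry strictly greater than the inserted value down to the next row. The recording tableau Q records, in position (i, j), the step at which that cell was added to P.
  Insert 7 (step 1): P = [7];  Q = [1]
  Insert 6 (step 2): P = [6] / [7];  Q = [1] / [2]
  Insert 5 (step 3): P = [5] / [6] / [7];  Q = [1] / [2] / [3]
  Insert 2 (step 4): P = [2] / [5] / [6] / [7];  Q = [1] / [2] / [3] / [4]
  Insert 1 (step 5): P = [1] / [2] / [5] / [6] / [7];  Q = [1] / [2] / [3] / [4] / [5]
  Insert 4 (step 6): P = [1, 4] / [2] / [5] / [6] / [7];  Q = [1, 6] / [2] / [3] / [4] / [5]
  Insert 8 (step 7): P = [1, 4, 8] / [2] / [5] / [6] / [7];  Q = [1, 6, 7] / [2] / [3] / [4] / [5]
  Insert 3 (step 8): P = [1, 3, 8] / [2, 4] / [5] / [6] / [7];  Q = [1, 6, 7] / [2, 8] / [3] / [4] / [5]
Final shape: (3, 2, 1, 1, 1).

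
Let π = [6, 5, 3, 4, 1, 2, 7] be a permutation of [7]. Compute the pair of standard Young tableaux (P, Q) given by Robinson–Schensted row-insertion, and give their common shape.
P = [1, 2, 7] / [3, 4] / [5] / [6];  Q = [1, 4, 7] / [2, 6] / [3] / [5];  common shape = (3, 2, 1, 1)

Row-insert the values π_1, π_2, … into P one at a time, bumping the leftmost entry strictly greater than the inserted value down to the next row. The recording tableau Q records, in position (i, j), the step at which that cell was added to P.
  Insert 6 (step 1): P = [6];  Q = [1]
  Insert 5 (step 2): P = [5] / [6];  Q = [1] / [2]
  Insert 3 (step 3): P = [3] / [5] / [6];  Q = [1] / [2] / [3]
  Insert 4 (step 4): P = [3, 4] / [5] / [6];  Q = [1, 4] / [2] / [3]
  Insert 1 (step 5): P = [1, 4] / [3] / [5] / [6];  Q = [1, 4] / [2] / [3] / [5]
  Insert 2 (step 6): P = [1, 2] / [3, 4] / [5] / [6];  Q = [1, 4] / [2, 6] / [3] / [5]
  Insert 7 (step 7): P = [1, 2, 7] / [3, 4] / [5] / [6];  Q = [1, 4, 7] / [2, 6] / [3] / [5]
Final shape: (3, 2, 1, 1).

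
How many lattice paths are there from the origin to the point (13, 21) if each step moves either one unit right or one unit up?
Number of paths = 927983760

A monotone lattice path from (0, 0) to (13, 21) consists of 13 east steps and 21 north steps in some order, so it is determined by which 13 of the 34 steps are east. The count is C(34, 13) = 927983760.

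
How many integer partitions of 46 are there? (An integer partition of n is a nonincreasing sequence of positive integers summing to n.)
p(46) = 105558

Compute p(n) via the recurrence p(n, m) = p(n, m−1) + p(n−m, m), where p(n, m) counts partitions of n with all parts ≤ m and p(n) = p(n, n). The base cases are p(0, m) = 1 and p(n, 0) = 0 for n > 0. Filling the table yields p(46) = 105558. (Euler's pentagonal recurrence is an alternative.)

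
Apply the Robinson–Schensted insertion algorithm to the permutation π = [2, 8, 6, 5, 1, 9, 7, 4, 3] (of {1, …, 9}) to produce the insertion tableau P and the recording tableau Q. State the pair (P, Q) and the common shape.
P = [1, 3, 7] / [2, 4] / [5, 9] / [6] / [8];  Q = [1, 2, 6] / [3, 7] / [4, 8] / [5] / [9];  common shape = (3, 2, 2, 1, 1)

Row-insert the values π_1, π_2, … into P one at a time, bumping the leftmost entry strictly greater than the inserted value down to the next row. The recording tableau Q records, in position (i, j), the step at which that cell was added to P.
  Insert 2 (step 1): P = [2];  Q = [1]
  Insert 8 (step 2): P = [2, 8];  Q = [1, 2]
  Insert 6 (step 3): P = [2, 6] / [8];  Q = [1, 2] / [3]
  Insert 5 (step 4): P = [2, 5] / [6] / [8];  Q = [1, 2] / [3] / [4]
  Insert 1 (step 5): P = [1, 5] / [2] / [6] / [8];  Q = [1, 2] / [3] / [4] / [5]
  Insert 9 (step 6): P = [1, 5, 9] / [2] / [6] / [8];  Q = [1, 2, 6] / [3] / [4] / [5]
  Insert 7 (step 7): P = [1, 5, 7] / [2, 9] / [6] / [8];  Q = [1, 2, 6] / [3, 7] / [4] / [5]
  Insert 4 (step 8): P = [1, 4, 7] / [2, 5] / [6, 9] / [8];  Q = [1, 2, 6] / [3, 7] / [4, 8] / [5]
  Insert 3 (step 9): P = [1, 3, 7] / [2, 4] / [5, 9] / [6] / [8];  Q = [1, 2, 6] / [3, 7] / [4, 8] / [5] / [9]
Final shape: (3, 2, 2, 1, 1).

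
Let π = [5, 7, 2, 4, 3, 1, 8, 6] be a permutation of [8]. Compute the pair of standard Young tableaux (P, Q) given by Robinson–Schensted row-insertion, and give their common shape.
P = [1, 3, 6] / [2, 7, 8] / [4] / [5];  Q = [1, 2, 7] / [3, 4, 8] / [5] / [6];  common shape = (3, 3, 1, 1)

Row-insert the values π_1, π_2, … into P one at a time, bumping the leftmost entry strictly greater than the inserted value down to the next row. The recording tableau Q records, in position (i, j), the step at which that cell was added to P.
  Insert 5 (step 1): P = [5];  Q = [1]
  Insert 7 (step 2): P = [5, 7];  Q = [1, 2]
  Insert 2 (step 3): P = [2, 7] / [5];  Q = [1, 2] / [3]
  Insert 4 (step 4): P = [2, 4] / [5, 7];  Q = [1, 2] / [3, 4]
  Insert 3 (step 5): P = [2, 3] / [4, 7] / [5];  Q = [1, 2] / [3, 4] / [5]
  Insert 1 (step 6): P = [1, 3] / [2, 7] / [4] / [5];  Q = [1, 2] / [3, 4] / [5] / [6]
  Insert 8 (step 7): P = [1, 3, 8] / [2, 7] / [4] / [5];  Q = [1, 2, 7] / [3, 4] / [5] / [6]
  Insert 6 (step 8): P = [1, 3, 6] / [2, 7, 8] / [4] / [5];  Q = [1, 2, 7] / [3, 4, 8] / [5] / [6]
Final shape: (3, 3, 1, 1).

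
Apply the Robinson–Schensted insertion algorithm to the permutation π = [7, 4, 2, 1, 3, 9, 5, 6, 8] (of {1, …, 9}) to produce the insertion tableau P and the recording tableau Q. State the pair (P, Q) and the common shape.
P = [1, 3, 5, 6, 8] / [2, 9] / [4] / [7];  Q = [1, 5, 6, 8, 9] / [2, 7] / [3] / [4];  common shape = (5, 2, 1, 1)

Row-insert the values π_1, π_2, … into P one at a time, bumping the leftmost entry strictly greater than the inserted value down to the next row. The recording tableau Q records, in position (i, j), the step at which that cell was added to P.
  Insert 7 (step 1): P = [7];  Q = [1]
  Insert 4 (step 2): P = [4] / [7];  Q = [1] / [2]
  Insert 2 (step 3): P = [2] / [4] / [7];  Q = [1] / [2] / [3]
  Insert 1 (step 4): P = [1] / [2] / [4] / [7];  Q = [1] / [2] / [3] / [4]
  Insert 3 (step 5): P = [1, 3] / [2] / [4] / [7];  Q = [1, 5] / [2] / [3] / [4]
  Insert 9 (step 6): P = [1, 3, 9] / [2] / [4] / [7];  Q = [1, 5, 6] / [2] / [3] / [4]
  Insert 5 (step 7): P = [1, 3, 5] / [2, 9] / [4] / [7];  Q = [1, 5, 6] / [2, 7] / [3] / [4]
  Insert 6 (step 8): P = [1, 3, 5, 6] / [2, 9] / [4] / [7];  Q = [1, 5, 6, 8] / [2, 7] / [3] / [4]
  Insert 8 (step 9): P = [1, 3, 5, 6, 8] / [2, 9] / [4] / [7];  Q = [1, 5, 6, 8, 9] / [2, 7] / [3] / [4]
Final shape: (5, 2, 1, 1).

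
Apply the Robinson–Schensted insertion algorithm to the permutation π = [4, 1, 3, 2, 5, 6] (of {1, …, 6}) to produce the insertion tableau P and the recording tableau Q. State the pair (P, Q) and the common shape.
P = [1, 2, 5, 6] / [3] / [4];  Q = [1, 3, 5, 6] / [2] / [4];  common shape = (4, 1, 1)

Row-insert the values π_1, π_2, … into P one at a time, bumping the leftmost entry strictly greater than the inserted value down to the next row. The recording tableau Q records, in position (i, j), the step at which that cell was added to P.
  Insert 4 (step 1): P = [4];  Q = [1]
  Insert 1 (step 2): P = [1] / [4];  Q = [1] / [2]
  Insert 3 (step 3): P = [1, 3] / [4];  Q = [1, 3] / [2]
  Insert 2 (step 4): P = [1, 2] / [3] / [4];  Q = [1, 3] / [2] / [4]
  Insert 5 (step 5): P = [1, 2, 5] / [3] / [4];  Q = [1, 3, 5] / [2] / [4]
  Insert 6 (step 6): P = [1, 2, 5, 6] / [3] / [4];  Q = [1, 3, 5, 6] / [2] / [4]
Final shape: (4, 1, 1).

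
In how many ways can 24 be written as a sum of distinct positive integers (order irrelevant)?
q(24) = 122

A partition into distinct parts is a strictly decreasing sequence summing to n. The recurrence d(n, m) = d(n, m−1) + d(n−m, m−1) (use part m at most once) with q(n) = d(n, n) gives q(24) = 122. (Euler's theorem: # distinct-part partitions = # odd-part partitions.)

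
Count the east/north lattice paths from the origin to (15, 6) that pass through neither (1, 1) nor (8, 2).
Number of paths = 21438

Inclusion–exclusion. Total paths: C(21, 15) = 54264. Through P₁: C(2, 1)·C(19, 14) = 23256. Through P₂: C(10, 8)·C(11, 7) = 14850. Since P₁ is strictly southwest of P₂, a monotone path through both must visit P₁ then P₂; paths through both = C(2, 1)·C(8, 7)·C(11, 7) = 5280. Avoid both = 54264 − 23256 − 14850 + 5280 = 21438.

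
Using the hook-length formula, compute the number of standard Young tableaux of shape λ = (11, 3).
# SYT of shape (11, 3) = 273

Hook-length formula: f^λ = n! / Π hook(c), product over all cells c of the Young diagram. For λ = (11, 3), n = 14 boxes. Hook lengths by row (left-to-right, top-to-bottom): [12, 11, 10, 8, 7, 6, 5, 4, 3, 2, 1]; [3, 2, 1]. Product of hooks = 319334400. So f^λ = 14! / 319334400 = 87178291200 / 319334400 = 273.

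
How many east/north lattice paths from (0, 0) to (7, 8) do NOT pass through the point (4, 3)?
Number of paths = 4475

Total paths from (0, 0) to (7, 8): C(15, 7) = 6435. Paths through (4, 3): (paths (0, 0) → (4, 3)) × (paths (4, 3) → (7, 8)) = C(7, 4) · C(8, 3) = 35 · 56 = 1960. Avoidance count = 6435 − 1960 = 4475.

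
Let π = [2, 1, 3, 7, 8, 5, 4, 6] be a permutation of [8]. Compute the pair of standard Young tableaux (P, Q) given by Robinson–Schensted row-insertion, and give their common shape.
P = [1, 3, 4, 6] / [2, 5, 8] / [7];  Q = [1, 3, 4, 5] / [2, 6, 8] / [7];  common shape = (4, 3, 1)

Row-insert the values π_1, π_2, … into P one at a time, bumping the leftmost entry strictly greater than the inserted value down to the next row. The recording tableau Q records, in position (i, j), the step at which that cell was added to P.
  Insert 2 (step 1): P = [2];  Q = [1]
  Insert 1 (step 2): P = [1] / [2];  Q = [1] / [2]
  Insert 3 (step 3): P = [1, 3] / [2];  Q = [1, 3] / [2]
  Insert 7 (step 4): P = [1, 3, 7] / [2];  Q = [1, 3, 4] / [2]
  Insert 8 (step 5): P = [1, 3, 7, 8] / [2];  Q = [1, 3, 4, 5] / [2]
  Insert 5 (step 6): P = [1, 3, 5, 8] / [2, 7];  Q = [1, 3, 4, 5] / [2, 6]
  Insert 4 (step 7): P = [1, 3, 4, 8] / [2, 5] / [7];  Q = [1, 3, 4, 5] / [2, 6] / [7]
  Insert 6 (step 8): P = [1, 3, 4, 6] / [2, 5, 8] / [7];  Q = [1, 3, 4, 5] / [2, 6, 8] / [7]
Final shape: (4, 3, 1).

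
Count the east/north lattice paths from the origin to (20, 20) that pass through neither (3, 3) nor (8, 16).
Number of paths = 90147722400

Inclusion–exclusion. Total paths: C(40, 20) = 137846528820. Through P₁: C(6, 3)·C(34, 17) = 46672124400. Through P₂: C(24, 8)·C(16, 12) = 1338557220. Since P₁ is strictly southwest of P₂, a monotone path through both must visit P₁ then P₂; paths through both = C(6, 3)·C(18, 5)·C(16, 12) = 311875200. Avoid both = 137846528820 − 46672124400 − 1338557220 + 311875200 = 90147722400.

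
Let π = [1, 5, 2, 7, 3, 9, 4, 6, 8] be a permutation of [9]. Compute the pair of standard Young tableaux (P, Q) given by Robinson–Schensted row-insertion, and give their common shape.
P = [1, 2, 3, 4, 6, 8] / [5, 7, 9];  Q = [1, 2, 4, 6, 8, 9] / [3, 5, 7];  common shape = (6, 3)

Row-insert the values π_1, π_2, … into P one at a time, bumping the leftmost entry strictly greater than the inserted value down to the next row. The recording tableau Q records, in position (i, j), the step at which that cell was added to P.
  Insert 1 (step 1): P = [1];  Q = [1]
  Insert 5 (step 2): P = [1, 5];  Q = [1, 2]
  Insert 2 (step 3): P = [1, 2] / [5];  Q = [1, 2] / [3]
  Insert 7 (step 4): P = [1, 2, 7] / [5];  Q = [1, 2, 4] / [3]
  Insert 3 (step 5): P = [1, 2, 3] / [5, 7];  Q = [1, 2, 4] / [3, 5]
  Insert 9 (step 6): P = [1, 2, 3, 9] / [5, 7];  Q = [1, 2, 4, 6] / [3, 5]
  Insert 4 (step 7): P = [1, 2, 3, 4] / [5, 7, 9];  Q = [1, 2, 4, 6] / [3, 5, 7]
  Insert 6 (step 8): P = [1, 2, 3, 4, 6] / [5, 7, 9];  Q = [1, 2, 4, 6, 8] / [3, 5, 7]
  Insert 8 (step 9): P = [1, 2, 3, 4, 6, 8] / [5, 7, 9];  Q = [1, 2, 4, 6, 8, 9] / [3, 5, 7]
Final shape: (6, 3).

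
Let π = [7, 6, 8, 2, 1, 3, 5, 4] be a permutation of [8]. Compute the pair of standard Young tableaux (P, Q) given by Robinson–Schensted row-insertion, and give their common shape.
P = [1, 3, 4] / [2, 5] / [6, 8] / [7];  Q = [1, 3, 7] / [2, 6] / [4, 8] / [5];  common shape = (3, 2, 2, 1)

Row-insert the values π_1, π_2, … into P one at a time, bumping the leftmost entry strictly greater than the inserted value down to the next row. The recording tableau Q records, in position (i, j), the step at which that cell was added to P.
  Insert 7 (step 1): P = [7];  Q = [1]
  Insert 6 (step 2): P = [6] / [7];  Q = [1] / [2]
  Insert 8 (step 3): P = [6, 8] / [7];  Q = [1, 3] / [2]
  Insert 2 (step 4): P = [2, 8] / [6] / [7];  Q = [1, 3] / [2] / [4]
  Insert 1 (step 5): P = [1, 8] / [2] / [6] / [7];  Q = [1, 3] / [2] / [4] / [5]
  Insert 3 (step 6): P = [1, 3] / [2, 8] / [6] / [7];  Q = [1, 3] / [2, 6] / [4] / [5]
  Insert 5 (step 7): P = [1, 3, 5] / [2, 8] / [6] / [7];  Q = [1, 3, 7] / [2, 6] / [4] / [5]
  Insert 4 (step 8): P = [1, 3, 4] / [2, 5] / [6, 8] / [7];  Q = [1, 3, 7] / [2, 6] / [4, 8] / [5]
Final shape: (3, 2, 2, 1).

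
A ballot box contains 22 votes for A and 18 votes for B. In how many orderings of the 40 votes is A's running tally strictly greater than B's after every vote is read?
Strict-lead orderings = 11338026180

Total orderings of the 40 votes with 22 for A: C(40, 22) = 113380261800. By the Bertrand ballot formula (Cycle Lemma / reflection principle), the number of orderings in which A is strictly ahead of B throughout is (p − q)/(p + q) · C(p + q, p) = (22 − 18)/(22 + 18) · 113380261800 = 11338026180.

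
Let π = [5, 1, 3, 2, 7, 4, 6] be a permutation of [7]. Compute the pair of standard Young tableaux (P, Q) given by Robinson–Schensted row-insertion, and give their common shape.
P = [1, 2, 4, 6] / [3, 7] / [5];  Q = [1, 3, 5, 7] / [2, 6] / [4];  common shape = (4, 2, 1)

Row-insert the values π_1, π_2, … into P one at a time, bumping the leftmost entry strictly greater than the inserted value down to the next row. The recording tableau Q records, in position (i, j), the step at which that cell was added to P.
  Insert 5 (step 1): P = [5];  Q = [1]
  Insert 1 (step 2): P = [1] / [5];  Q = [1] / [2]
  Insert 3 (step 3): P = [1, 3] / [5];  Q = [1, 3] / [2]
  Insert 2 (step 4): P = [1, 2] / [3] / [5];  Q = [1, 3] / [2] / [4]
  Insert 7 (step 5): P = [1, 2, 7] / [3] / [5];  Q = [1, 3, 5] / [2] / [4]
  Insert 4 (step 6): P = [1, 2, 4] / [3, 7] / [5];  Q = [1, 3, 5] / [2, 6] / [4]
  Insert 6 (step 7): P = [1, 2, 4, 6] / [3, 7] / [5];  Q = [1, 3, 5, 7] / [2, 6] / [4]
Final shape: (4, 2, 1).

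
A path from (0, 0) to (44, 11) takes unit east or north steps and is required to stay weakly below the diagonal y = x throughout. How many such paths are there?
Number of paths = 90404916420

By the reflection principle (André's argument), the number of monotone paths to (44, 11) with n ≤ m that never go above y = x is C(55, 44) − C(55, 45) = 119653565850 − 29248649430 = 90404916420.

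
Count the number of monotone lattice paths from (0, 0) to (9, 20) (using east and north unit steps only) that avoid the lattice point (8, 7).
Number of paths = 9924915

Total paths from (0, 0) to (9, 20): C(29, 9) = 10015005. Paths through (8, 7): (paths (0, 0) → (8, 7)) × (paths (8, 7) → (9, 20)) = C(15, 8) · C(14, 1) = 6435 · 14 = 90090. Avoidance count = 10015005 − 90090 = 9924915.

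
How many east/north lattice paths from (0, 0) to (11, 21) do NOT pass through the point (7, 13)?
Number of paths = 90652080

Total paths from (0, 0) to (11, 21): C(32, 11) = 129024480. Paths through (7, 13): (paths (0, 0) → (7, 13)) × (paths (7, 13) → (11, 21)) = C(20, 7) · C(12, 4) = 77520 · 495 = 38372400. Avoidance count = 129024480 − 38372400 = 90652080.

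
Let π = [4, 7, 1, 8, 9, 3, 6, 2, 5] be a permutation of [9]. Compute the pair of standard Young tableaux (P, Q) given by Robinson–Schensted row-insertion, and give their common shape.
P = [1, 2, 5, 9] / [3, 6, 8] / [4, 7];  Q = [1, 2, 4, 5] / [3, 6, 7] / [8, 9];  common shape = (4, 3, 2)

Row-insert the values π_1, π_2, … into P one at a time, bumping the leftmost entry strictly greater than the inserted value down to the next row. The recording tableau Q records, in position (i, j), the step at which that cell was added to P.
  Insert 4 (step 1): P = [4];  Q = [1]
  Insert 7 (step 2): P = [4, 7];  Q = [1, 2]
  Insert 1 (step 3): P = [1, 7] / [4];  Q = [1, 2] / [3]
  Insert 8 (step 4): P = [1, 7, 8] / [4];  Q = [1, 2, 4] / [3]
  Insert 9 (step 5): P = [1, 7, 8, 9] / [4];  Q = [1, 2, 4, 5] / [3]
  Insert 3 (step 6): P = [1, 3, 8, 9] / [4, 7];  Q = [1, 2, 4, 5] / [3, 6]
  Insert 6 (step 7): P = [1, 3, 6, 9] / [4, 7, 8];  Q = [1, 2, 4, 5] / [3, 6, 7]
  Insert 2 (step 8): P = [1, 2, 6, 9] / [3, 7, 8] / [4];  Q = [1, 2, 4, 5] / [3, 6, 7] / [8]
  Insert 5 (step 9): P = [1, 2, 5, 9] / [3, 6, 8] / [4, 7];  Q = [1, 2, 4, 5] / [3, 6, 7] / [8, 9]
Final shape: (4, 3, 2).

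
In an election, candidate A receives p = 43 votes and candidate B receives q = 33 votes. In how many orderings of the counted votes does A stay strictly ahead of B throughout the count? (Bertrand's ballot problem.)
Strict-lead orderings = 472910945943110671500

Total orderings of the 76 votes with 43 for A: C(76, 43) = 3594123189167641103400. By the Bertrand ballot formula (Cycle Lemma / reflection principle), the number of orderings in which A is strictly ahead of B throughout is (p − q)/(p + q) · C(p + q, p) = (43 − 33)/(43 + 33) · 3594123189167641103400 = 472910945943110671500.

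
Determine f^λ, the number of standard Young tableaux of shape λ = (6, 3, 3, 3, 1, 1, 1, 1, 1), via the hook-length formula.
# SYT of shape (6, 3, 3, 3, 1, 1, 1, 1, 1) = 41570100

Hook-length formula: f^λ = n! / Π hook(c), product over all cells c of the Young diagram. For λ = (6, 3, 3, 3, 1, 1, 1, 1, 1), n = 20 boxes. Hook lengths by row (left-to-right, top-to-bottom): [14, 8, 7, 3, 2, 1]; [10, 4, 3]; [9, 3, 2]; [8, 2, 1]; [5]; [4]; [3]; [2]; [1]. Product of hooks = 58525286400. So f^λ = 20! / 58525286400 = 2432902008176640000 / 58525286400 = 41570100.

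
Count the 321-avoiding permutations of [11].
C_11 = 58786

These 321-avoiding permutations are counted by the Catalan number C_n = (1/(n + 1)) · C(2n, n). For n = 11: C_11 = (1/12) · C(22, 11) = 705432/12 = 58786.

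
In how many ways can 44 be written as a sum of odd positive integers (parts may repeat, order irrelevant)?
p_odd(44) = 1816

Enumerate partitions using only odd parts via the recurrence o(n, m) = o(n, m−2) + o(n−m, m) over odd m, starting from the largest odd part ≤ n. This gives p_odd(44) = 1816. (Euler's theorem: equals the count of distinct-part partitions.)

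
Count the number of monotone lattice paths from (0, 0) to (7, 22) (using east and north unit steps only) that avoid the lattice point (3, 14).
Number of paths = 1224180

Total paths from (0, 0) to (7, 22): C(29, 7) = 1560780. Paths through (3, 14): (paths (0, 0) → (3, 14)) × (paths (3, 14) → (7, 22)) = C(17, 3) · C(12, 4) = 680 · 495 = 336600. Avoidance count = 1560780 − 336600 = 1224180.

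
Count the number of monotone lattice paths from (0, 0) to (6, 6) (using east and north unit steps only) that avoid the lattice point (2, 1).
Number of paths = 546

Total paths from (0, 0) to (6, 6): C(12, 6) = 924. Paths through (2, 1): (paths (0, 0) → (2, 1)) × (paths (2, 1) → (6, 6)) = C(3, 2) · C(9, 4) = 3 · 126 = 378. Avoidance count = 924 − 378 = 546.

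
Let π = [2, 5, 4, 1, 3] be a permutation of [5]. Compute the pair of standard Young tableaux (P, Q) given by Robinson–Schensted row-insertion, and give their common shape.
P = [1, 3] / [2, 4] / [5];  Q = [1, 2] / [3, 5] / [4];  common shape = (2, 2, 1)

Row-insert the values π_1, π_2, … into P one at a time, bumping the leftmost entry strictly greater than the inserted value down to the next row. The recording tableau Q records, in position (i, j), the step at which that cell was added to P.
  Insert 2 (step 1): P = [2];  Q = [1]
  Insert 5 (step 2): P = [2, 5];  Q = [1, 2]
  Insert 4 (step 3): P = [2, 4] / [5];  Q = [1, 2] / [3]
  Insert 1 (step 4): P = [1, 4] / [2] / [5];  Q = [1, 2] / [3] / [4]
  Insert 3 (step 5): P = [1, 3] / [2, 4] / [5];  Q = [1, 2] / [3, 5] / [4]
Final shape: (2, 2, 1).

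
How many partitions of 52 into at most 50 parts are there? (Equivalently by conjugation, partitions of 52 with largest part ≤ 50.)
p(52, parts ≤ 50) = 281587

Use the recurrence p(n, m) = p(n, m−1) + p(n−m, m): either the largest part is < m (count p(n, m−1)) or the largest part is exactly m (remove one copy of m, count p(n−m, m)). With p(0, ·) = 1 this gives p(52, parts ≤ 50) = 281587. (By conjugating Young diagrams, this also counts partitions of 52 into at most 50 parts.)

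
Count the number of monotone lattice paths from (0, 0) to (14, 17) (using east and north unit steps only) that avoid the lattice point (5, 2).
Number of paths = 237724941

Total paths from (0, 0) to (14, 17): C(31, 14) = 265182525. Paths through (5, 2): (paths (0, 0) → (5, 2)) × (paths (5, 2) → (14, 17)) = C(7, 5) · C(24, 9) = 21 · 1307504 = 27457584. Avoidance count = 265182525 − 27457584 = 237724941.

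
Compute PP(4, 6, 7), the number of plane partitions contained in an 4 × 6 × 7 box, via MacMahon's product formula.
PP(4, 6, 7) = 12544848030

Evaluate the triple product over i = 1..4, j = 1..6, k = 1..7. The factors are (2/1) · (3/2) · (4/3) · (5/4) · (6/5) · (7/6) · (8/7) · (3/2) · … (168 factors total). The numerators and denominators telescope so the product is an integer; carrying out the multiplication exactly gives PP(4, 6, 7) = 12544848030.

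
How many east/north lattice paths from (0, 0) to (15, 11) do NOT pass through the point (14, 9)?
Number of paths = 5274590

Total paths from (0, 0) to (15, 11): C(26, 15) = 7726160. Paths through (14, 9): (paths (0, 0) → (14, 9)) × (paths (14, 9) → (15, 11)) = C(23, 14) · C(3, 1) = 817190 · 3 = 2451570. Avoidance count = 7726160 − 2451570 = 5274590.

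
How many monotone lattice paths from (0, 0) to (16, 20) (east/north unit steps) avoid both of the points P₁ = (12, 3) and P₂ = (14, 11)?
Number of paths = 7061118060

Inclusion–exclusion. Total paths: C(36, 16) = 7307872110. Through P₁: C(15, 12)·C(21, 4) = 2723175. Through P₂: C(25, 14)·C(11, 2) = 245157000. Since P₁ is strictly southwest of P₂, a monotone path through both must visit P₁ then P₂; paths through both = C(15, 12)·C(10, 2)·C(11, 2) = 1126125. Avoid both = 7307872110 − 2723175 − 245157000 + 1126125 = 7061118060.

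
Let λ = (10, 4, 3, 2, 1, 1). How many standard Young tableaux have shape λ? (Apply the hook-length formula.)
# SYT of shape (10, 4, 3, 2, 1, 1) = 285170886

Hook-length formula: f^λ = n! / Π hook(c), product over all cells c of the Young diagram. For λ = (10, 4, 3, 2, 1, 1), n = 21 boxes. Hook lengths by row (left-to-right, top-to-bottom): [15, 12, 10, 8, 6, 5, 4, 3, 2, 1]; [8, 5, 3, 1]; [6, 3, 1]; [4, 1]; [2]; [1]. Product of hooks = 179159040000. So f^λ = 21! / 179159040000 = 51090942171709440000 / 179159040000 = 285170886.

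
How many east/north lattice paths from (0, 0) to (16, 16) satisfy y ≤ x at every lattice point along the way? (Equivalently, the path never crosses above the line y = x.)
Number of paths = 35357670

By the reflection principle (André's argument), the number of monotone paths to (16, 16) with n ≤ m that never go above y = x is C(32, 16) − C(32, 17) = 601080390 − 565722720 = 35357670.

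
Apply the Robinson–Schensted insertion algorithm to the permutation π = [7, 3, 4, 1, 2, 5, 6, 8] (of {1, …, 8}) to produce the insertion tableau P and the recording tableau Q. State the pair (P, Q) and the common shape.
P = [1, 2, 5, 6, 8] / [3, 4] / [7];  Q = [1, 3, 6, 7, 8] / [2, 5] / [4];  common shape = (5, 2, 1)

Row-insert the values π_1, π_2, … into P one at a time, bumping the leftmost entry strictly greater than the inserted value down to the next row. The recording tableau Q records, in position (i, j), the step at which that cell was added to P.
  Insert 7 (step 1): P = [7];  Q = [1]
  Insert 3 (step 2): P = [3] / [7];  Q = [1] / [2]
  Insert 4 (step 3): P = [3, 4] / [7];  Q = [1, 3] / [2]
  Insert 1 (step 4): P = [1, 4] / [3] / [7];  Q = [1, 3] / [2] / [4]
  Insert 2 (step 5): P = [1, 2] / [3, 4] / [7];  Q = [1, 3] / [2, 5] / [4]
  Insert 5 (step 6): P = [1, 2, 5] / [3, 4] / [7];  Q = [1, 3, 6] / [2, 5] / [4]
  Insert 6 (step 7): P = [1, 2, 5, 6] / [3, 4] / [7];  Q = [1, 3, 6, 7] / [2, 5] / [4]
  Insert 8 (step 8): P = [1, 2, 5, 6, 8] / [3, 4] / [7];  Q = [1, 3, 6, 7, 8] / [2, 5] / [4]
Final shape: (5, 2, 1).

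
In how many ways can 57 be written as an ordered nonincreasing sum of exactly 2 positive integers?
p(57, 2 parts) = 28

Partitions of n into exactly k parts are in bijection with partitions of n − k into at most k parts (subtract 1 from each part). So p(57, exactly 2) = p(55, parts ≤ 2). Computing via the recurrence p(m, j) = p(m, j−1) + p(m−j, j) gives 28.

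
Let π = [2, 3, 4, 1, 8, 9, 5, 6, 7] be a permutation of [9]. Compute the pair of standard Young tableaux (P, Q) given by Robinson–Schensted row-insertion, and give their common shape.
P = [1, 3, 4, 5, 6, 7] / [2, 8, 9];  Q = [1, 2, 3, 5, 6, 9] / [4, 7, 8];  common shape = (6, 3)

Row-insert the values π_1, π_2, … into P one at a time, bumping the leftmost entry strictly greater than the inserted value down to the next row. The recording tableau Q records, in position (i, j), the step at which that cell was added to P.
  Insert 2 (step 1): P = [2];  Q = [1]
  Insert 3 (step 2): P = [2, 3];  Q = [1, 2]
  Insert 4 (step 3): P = [2, 3, 4];  Q = [1, 2, 3]
  Insert 1 (step 4): P = [1, 3, 4] / [2];  Q = [1, 2, 3] / [4]
  Insert 8 (step 5): P = [1, 3, 4, 8] / [2];  Q = [1, 2, 3, 5] / [4]
  Insert 9 (step 6): P = [1, 3, 4, 8, 9] / [2];  Q = [1, 2, 3, 5, 6] / [4]
  Insert 5 (step 7): P = [1, 3, 4, 5, 9] / [2, 8];  Q = [1, 2, 3, 5, 6] / [4, 7]
  Insert 6 (step 8): P = [1, 3, 4, 5, 6] / [2, 8, 9];  Q = [1, 2, 3, 5, 6] / [4, 7, 8]
  Insert 7 (step 9): P = [1, 3, 4, 5, 6, 7] / [2, 8, 9];  Q = [1, 2, 3, 5, 6, 9] / [4, 7, 8]
Final shape: (6, 3).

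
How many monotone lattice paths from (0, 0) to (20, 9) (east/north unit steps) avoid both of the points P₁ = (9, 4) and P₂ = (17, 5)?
Number of paths = 6195420

Inclusion–exclusion. Total paths: C(29, 20) = 10015005. Through P₁: C(13, 9)·C(16, 11) = 3123120. Through P₂: C(22, 17)·C(7, 3) = 921690. Since P₁ is strictly southwest of P₂, a monotone path through both must visit P₁ then P₂; paths through both = C(13, 9)·C(9, 8)·C(7, 3) = 225225. Avoid both = 10015005 − 3123120 − 921690 + 225225 = 6195420.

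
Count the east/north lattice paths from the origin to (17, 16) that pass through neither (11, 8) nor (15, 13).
Number of paths = 660642084

Inclusion–exclusion. Total paths: C(33, 17) = 1166803110. Through P₁: C(19, 11)·C(14, 6) = 226972746. Through P₂: C(28, 15)·C(5, 2) = 374421600. Since P₁ is strictly southwest of P₂, a monotone path through both must visit P₁ then P₂; paths through both = C(19, 11)·C(9, 4)·C(5, 2) = 95233320. Avoid both = 1166803110 − 226972746 − 374421600 + 95233320 = 660642084.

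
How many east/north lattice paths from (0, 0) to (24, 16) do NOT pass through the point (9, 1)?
Number of paths = 61300926450

Total paths from (0, 0) to (24, 16): C(40, 24) = 62852101650. Paths through (9, 1): (paths (0, 0) → (9, 1)) × (paths (9, 1) → (24, 16)) = C(10, 9) · C(30, 15) = 10 · 155117520 = 1551175200. Avoidance count = 62852101650 − 1551175200 = 61300926450.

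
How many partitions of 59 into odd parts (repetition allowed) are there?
p_odd(59) = 9792

Enumerate partitions using only odd parts via the recurrence o(n, m) = o(n, m−2) + o(n−m, m) over odd m, starting from the largest odd part ≤ n. This gives p_odd(59) = 9792. (Euler's theorem: equals the count of distinct-part partitions.)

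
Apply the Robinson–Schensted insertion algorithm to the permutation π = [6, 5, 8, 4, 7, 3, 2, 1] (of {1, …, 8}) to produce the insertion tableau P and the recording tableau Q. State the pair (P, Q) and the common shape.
P = [1, 7] / [2, 8] / [3] / [4] / [5] / [6];  Q = [1, 3] / [2, 5] / [4] / [6] / [7] / [8];  common shape = (2, 2, 1, 1, 1, 1)

Row-insert the values π_1, π_2, … into P one at a time, bumping the leftmost entry strictly greater than the inserted value down to the next row. The recording tableau Q records, in position (i, j), the step at which that cell was added to P.
  Insert 6 (step 1): P = [6];  Q = [1]
  Insert 5 (step 2): P = [5] / [6];  Q = [1] / [2]
  Insert 8 (step 3): P = [5, 8] / [6];  Q = [1, 3] / [2]
  Insert 4 (step 4): P = [4, 8] / [5] / [6];  Q = [1, 3] / [2] / [4]
  Insert 7 (step 5): P = [4, 7] / [5, 8] / [6];  Q = [1, 3] / [2, 5] / [4]
  Insert 3 (step 6): P = [3, 7] / [4, 8] / [5] / [6];  Q = [1, 3] / [2, 5] / [4] / [6]
  Insert 2 (step 7): P = [2, 7] / [3, 8] / [4] / [5] / [6];  Q = [1, 3] / [2, 5] / [4] / [6] / [7]
  Insert 1 (step 8): P = [1, 7] / [2, 8] / [3] / [4] / [5] / [6];  Q = [1, 3] / [2, 5] / [4] / [6] / [7] / [8]
Final shape: (2, 2, 1, 1, 1, 1).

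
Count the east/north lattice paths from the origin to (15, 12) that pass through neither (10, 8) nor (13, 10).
Number of paths = 7631436

Inclusion–exclusion. Total paths: C(27, 15) = 17383860. Through P₁: C(18, 10)·C(9, 5) = 5513508. Through P₂: C(23, 13)·C(4, 2) = 6864396. Since P₁ is strictly southwest of P₂, a monotone path through both must visit P₁ then P₂; paths through both = C(18, 10)·C(5, 3)·C(4, 2) = 2625480. Avoid both = 17383860 − 5513508 − 6864396 + 2625480 = 7631436.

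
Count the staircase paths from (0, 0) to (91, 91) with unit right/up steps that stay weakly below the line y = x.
C_91 = 3935312233584004685417853572763349509774031680023800

These NE paths below the diagonal are counted by the Catalan number C_n = (1/(n + 1)) · C(2n, n). For n = 91: C_91 = (1/92) · C(182, 91) = 362048725489728431058442528694228154899210914562189600/92 = 3935312233584004685417853572763349509774031680023800.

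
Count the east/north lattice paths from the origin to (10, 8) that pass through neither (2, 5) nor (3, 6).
Number of paths = 38781

Inclusion–exclusion. Total paths: C(18, 10) = 43758. Through P₁: C(7, 2)·C(11, 8) = 3465. Through P₂: C(9, 3)·C(9, 7) = 3024. Since P₁ is strictly southwest of P₂, a monotone path through both must visit P₁ then P₂; paths through both = C(7, 2)·C(2, 1)·C(9, 7) = 1512. Avoid both = 43758 − 3465 − 3024 + 1512 = 38781.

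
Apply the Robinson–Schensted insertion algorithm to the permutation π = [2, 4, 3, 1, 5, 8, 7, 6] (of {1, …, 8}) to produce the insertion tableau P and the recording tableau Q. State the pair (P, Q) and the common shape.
P = [1, 3, 5, 6] / [2, 7] / [4, 8];  Q = [1, 2, 5, 6] / [3, 7] / [4, 8];  common shape = (4, 2, 2)

Row-insert the values π_1, π_2, … into P one at a time, bumping the leftmost entry strictly greater than the inserted value down to the next row. The recording tableau Q records, in position (i, j), the step at which that cell was added to P.
  Insert 2 (step 1): P = [2];  Q = [1]
  Insert 4 (step 2): P = [2, 4];  Q = [1, 2]
  Insert 3 (step 3): P = [2, 3] / [4];  Q = [1, 2] / [3]
  Insert 1 (step 4): P = [1, 3] / [2] / [4];  Q = [1, 2] / [3] / [4]
  Insert 5 (step 5): P = [1, 3, 5] / [2] / [4];  Q = [1, 2, 5] / [3] / [4]
  Insert 8 (step 6): P = [1, 3, 5, 8] / [2] / [4];  Q = [1, 2, 5, 6] / [3] / [4]
  Insert 7 (step 7): P = [1, 3, 5, 7] / [2, 8] / [4];  Q = [1, 2, 5, 6] / [3, 7] / [4]
  Insert 6 (step 8): P = [1, 3, 5, 6] / [2, 7] / [4, 8];  Q = [1, 2, 5, 6] / [3, 7] / [4, 8]
Final shape: (4, 2, 2).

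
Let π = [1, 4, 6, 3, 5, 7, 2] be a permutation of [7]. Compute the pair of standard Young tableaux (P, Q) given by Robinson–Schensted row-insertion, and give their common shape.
P = [1, 2, 5, 7] / [3, 6] / [4];  Q = [1, 2, 3, 6] / [4, 5] / [7];  common shape = (4, 2, 1)

Row-insert the values π_1, π_2, … into P one at a time, bumping the leftmost entry strictly greater than the inserted value down to the next row. The recording tableau Q records, in position (i, j), the step at which that cell was added to P.
  Insert 1 (step 1): P = [1];  Q = [1]
  Insert 4 (step 2): P = [1, 4];  Q = [1, 2]
  Insert 6 (step 3): P = [1, 4, 6];  Q = [1, 2, 3]
  Insert 3 (step 4): P = [1, 3, 6] / [4];  Q = [1, 2, 3] / [4]
  Insert 5 (step 5): P = [1, 3, 5] / [4, 6];  Q = [1, 2, 3] / [4, 5]
  Insert 7 (step 6): P = [1, 3, 5, 7] / [4, 6];  Q = [1, 2, 3, 6] / [4, 5]
  Insert 2 (step 7): P = [1, 2, 5, 7] / [3, 6] / [4];  Q = [1, 2, 3, 6] / [4, 5] / [7]
Final shape: (4, 2, 1).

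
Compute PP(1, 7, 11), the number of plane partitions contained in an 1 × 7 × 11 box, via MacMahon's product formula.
PP(1, 7, 11) = 31824

Evaluate the triple product over i = 1..1, j = 1..7, k = 1..11. The factors are (2/1) · (3/2) · (4/3) · (5/4) · (6/5) · (7/6) · (8/7) · (9/8) · … (77 factors total). The numerators and denominators telescope so the product is an integer; carrying out the multiplication exactly gives PP(1, 7, 11) = 31824.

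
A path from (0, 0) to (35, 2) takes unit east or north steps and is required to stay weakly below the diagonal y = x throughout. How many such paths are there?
Number of paths = 629

By the reflection principle (André's argument), the number of monotone paths to (35, 2) with n ≤ m that never go above y = x is C(37, 35) − C(37, 36) = 666 − 37 = 629.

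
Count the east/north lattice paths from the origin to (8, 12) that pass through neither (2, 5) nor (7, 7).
Number of paths = 71988

Inclusion–exclusion. Total paths: C(20, 8) = 125970. Through P₁: C(7, 2)·C(13, 6) = 36036. Through P₂: C(14, 7)·C(6, 1) = 20592. Since P₁ is strictly southwest of P₂, a monotone path through both must visit P₁ then P₂; paths through both = C(7, 2)·C(7, 5)·C(6, 1) = 2646. Avoid both = 125970 − 36036 − 20592 + 2646 = 71988.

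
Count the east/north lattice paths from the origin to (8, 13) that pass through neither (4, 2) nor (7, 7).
Number of paths = 164871

Inclusion–exclusion. Total paths: C(21, 8) = 203490. Through P₁: C(6, 4)·C(15, 4) = 20475. Through P₂: C(14, 7)·C(7, 1) = 24024. Since P₁ is strictly southwest of P₂, a monotone path through both must visit P₁ then P₂; paths through both = C(6, 4)·C(8, 3)·C(7, 1) = 5880. Avoid both = 203490 − 20475 − 24024 + 5880 = 164871.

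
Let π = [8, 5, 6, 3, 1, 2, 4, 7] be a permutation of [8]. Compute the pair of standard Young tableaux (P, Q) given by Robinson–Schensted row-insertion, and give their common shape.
P = [1, 2, 4, 7] / [3, 6] / [5] / [8];  Q = [1, 3, 7, 8] / [2, 6] / [4] / [5];  common shape = (4, 2, 1, 1)

Row-insert the values π_1, π_2, … into P one at a time, bumping the leftmost entry strictly greater than the inserted value down to the next row. The recording tableau Q records, in position (i, j), the step at which that cell was added to P.
  Insert 8 (step 1): P = [8];  Q = [1]
  Insert 5 (step 2): P = [5] / [8];  Q = [1] / [2]
  Insert 6 (step 3): P = [5, 6] / [8];  Q = [1, 3] / [2]
  Insert 3 (step 4): P = [3, 6] / [5] / [8];  Q = [1, 3] / [2] / [4]
  Insert 1 (step 5): P = [1, 6] / [3] / [5] / [8];  Q = [1, 3] / [2] / [4] / [5]
  Insert 2 (step 6): P = [1, 2] / [3, 6] / [5] / [8];  Q = [1, 3] / [2, 6] / [4] / [5]
  Insert 4 (step 7): P = [1, 2, 4] / [3, 6] / [5] / [8];  Q = [1, 3, 7] / [2, 6] / [4] / [5]
  Insert 7 (step 8): P = [1, 2, 4, 7] / [3, 6] / [5] / [8];  Q = [1, 3, 7, 8] / [2, 6] / [4] / [5]
Final shape: (4, 2, 1, 1).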